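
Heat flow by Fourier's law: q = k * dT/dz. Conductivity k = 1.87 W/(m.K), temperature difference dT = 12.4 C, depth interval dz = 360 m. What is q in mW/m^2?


q = k * dT / dz * 1000
= 1.87 * 12.4 / 360 * 1000
= 0.064411 * 1000
= 64.4111 mW/m^2

64.4111


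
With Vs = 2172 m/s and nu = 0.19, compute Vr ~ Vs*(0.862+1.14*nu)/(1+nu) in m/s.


Numerator factor = 0.862 + 1.14*0.19 = 1.0786
Denominator = 1 + 0.19 = 1.19
Vr = 2172 * 1.0786 / 1.19 = 1968.67 m/s

1968.67


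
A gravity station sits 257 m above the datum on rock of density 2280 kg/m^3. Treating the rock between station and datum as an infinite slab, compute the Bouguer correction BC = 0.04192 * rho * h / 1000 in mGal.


BC = 0.04192 * rho * h / 1000
= 0.04192 * 2280 * 257 / 1000
= 24.5634 mGal

24.5634


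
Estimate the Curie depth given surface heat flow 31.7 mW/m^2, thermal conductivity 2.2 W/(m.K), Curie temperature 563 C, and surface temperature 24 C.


T_Curie - T_surf = 563 - 24 = 539 C
Convert q to W/m^2: 31.7 mW/m^2 = 0.0317 W/m^2
d = 539 * 2.2 / 0.0317 = 37406.94 m

37406.94


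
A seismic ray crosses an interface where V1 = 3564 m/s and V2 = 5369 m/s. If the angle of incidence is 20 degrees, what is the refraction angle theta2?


sin(theta1) = sin(20 deg) = 0.34202
sin(theta2) = V2/V1 * sin(theta1) = 5369/3564 * 0.34202 = 0.515237
theta2 = arcsin(0.515237) = 31.0133 degrees

31.0133


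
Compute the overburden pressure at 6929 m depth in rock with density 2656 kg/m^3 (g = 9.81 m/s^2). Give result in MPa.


P = rho * g * z / 1e6
= 2656 * 9.81 * 6929 / 1e6
= 180537589.44 / 1e6
= 180.5376 MPa

180.5376


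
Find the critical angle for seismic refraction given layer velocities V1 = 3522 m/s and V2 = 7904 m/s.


V1/V2 = 3522/7904 = 0.445597
theta_c = arcsin(0.445597) = 26.4616 degrees

26.4616


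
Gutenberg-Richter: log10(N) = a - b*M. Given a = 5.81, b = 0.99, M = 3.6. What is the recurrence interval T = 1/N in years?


log10(N) = 5.81 - 0.99*3.6 = 2.246
N = 10^2.246 = 176.197605
T = 1/N = 1/176.197605 = 0.0057 years

0.0057


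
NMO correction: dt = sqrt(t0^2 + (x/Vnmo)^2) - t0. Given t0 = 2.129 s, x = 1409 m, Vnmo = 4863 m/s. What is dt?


x/Vnmo = 1409/4863 = 0.289739
(x/Vnmo)^2 = 0.083949
t0^2 = 4.532641
sqrt(4.532641 + 0.083949) = 2.148625
dt = 2.148625 - 2.129 = 0.019625

0.019625


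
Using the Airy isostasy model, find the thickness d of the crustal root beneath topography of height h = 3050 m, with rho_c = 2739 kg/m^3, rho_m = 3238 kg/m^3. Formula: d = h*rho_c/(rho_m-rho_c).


rho_m - rho_c = 3238 - 2739 = 499
d = 3050 * 2739 / 499
= 8353950 / 499
= 16741.38 m

16741.38


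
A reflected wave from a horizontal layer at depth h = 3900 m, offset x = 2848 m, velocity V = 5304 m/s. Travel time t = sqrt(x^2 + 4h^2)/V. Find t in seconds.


x^2 + 4h^2 = 2848^2 + 4*3900^2 = 8111104 + 60840000 = 68951104
sqrt(68951104) = 8303.6801
t = 8303.6801 / 5304 = 1.5656 s

1.5656


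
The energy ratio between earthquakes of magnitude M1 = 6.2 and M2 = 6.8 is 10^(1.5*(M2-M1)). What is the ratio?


M2 - M1 = 6.8 - 6.2 = 0.6
1.5 * 0.6 = 0.9
ratio = 10^0.9 = 7.94

7.94


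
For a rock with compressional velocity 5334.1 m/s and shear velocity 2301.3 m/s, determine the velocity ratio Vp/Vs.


Vp/Vs = 5334.1 / 2301.3
= 2.3179

2.3179


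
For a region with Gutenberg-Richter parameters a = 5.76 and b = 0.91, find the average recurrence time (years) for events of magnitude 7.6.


log10(N) = 5.76 - 0.91*7.6 = -1.156
N = 10^-1.156 = 0.069823
T = 1/N = 1/0.069823 = 14.3219 years

14.3219


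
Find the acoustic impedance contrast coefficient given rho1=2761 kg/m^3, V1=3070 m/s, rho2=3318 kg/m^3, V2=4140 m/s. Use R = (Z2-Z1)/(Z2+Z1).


Z1 = 2761 * 3070 = 8476270
Z2 = 3318 * 4140 = 13736520
R = (13736520 - 8476270) / (13736520 + 8476270) = 5260250 / 22212790 = 0.2368

0.2368


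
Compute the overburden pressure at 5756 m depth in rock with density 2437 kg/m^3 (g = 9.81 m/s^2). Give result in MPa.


P = rho * g * z / 1e6
= 2437 * 9.81 * 5756 / 1e6
= 137608519.32 / 1e6
= 137.6085 MPa

137.6085


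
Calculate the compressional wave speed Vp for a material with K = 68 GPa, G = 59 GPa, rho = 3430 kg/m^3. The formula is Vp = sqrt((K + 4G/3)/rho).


First compute the effective modulus:
K + 4G/3 = 68e9 + 4*59e9/3 = 146666666666.67 Pa
Then divide by density:
146666666666.67 / 3430 = 42759961.1273 Pa/(kg/m^3)
Take the square root:
Vp = sqrt(42759961.1273) = 6539.11 m/s

6539.11


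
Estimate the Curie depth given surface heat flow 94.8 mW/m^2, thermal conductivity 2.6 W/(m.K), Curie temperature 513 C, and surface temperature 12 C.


T_Curie - T_surf = 513 - 12 = 501 C
Convert q to W/m^2: 94.8 mW/m^2 = 0.0948 W/m^2
d = 501 * 2.6 / 0.0948 = 13740.51 m

13740.51


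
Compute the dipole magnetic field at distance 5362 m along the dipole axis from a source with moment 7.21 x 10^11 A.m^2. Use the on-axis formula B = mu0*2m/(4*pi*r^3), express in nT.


m = 7.21 x 10^11 = 721000000000 A.m^2
2m = 1442000000000 A.m^2
r^3 = 5362^3 = 154163097928
B = (4pi*10^-7) * 1442000000000 / (4*pi * 154163097928) * 1e9
= 1812070.642591 / 1937270623620.99 * 1e9
= 935.373 nT

935.373


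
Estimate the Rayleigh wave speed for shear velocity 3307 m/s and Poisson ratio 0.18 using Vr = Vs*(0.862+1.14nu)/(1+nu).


Numerator factor = 0.862 + 1.14*0.18 = 1.0672
Denominator = 1 + 0.18 = 1.18
Vr = 3307 * 1.0672 / 1.18 = 2990.87 m/s

2990.87


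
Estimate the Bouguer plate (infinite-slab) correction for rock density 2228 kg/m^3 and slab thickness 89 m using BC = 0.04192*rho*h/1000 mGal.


BC = 0.04192 * rho * h / 1000
= 0.04192 * 2228 * 89 / 1000
= 8.3124 mGal

8.3124


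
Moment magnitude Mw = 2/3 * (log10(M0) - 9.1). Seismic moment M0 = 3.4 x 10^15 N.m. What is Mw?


log10(M0) = log10(3.4 x 10^15) = 15.5315
Mw = 2/3 * (15.5315 - 9.1)
= 2/3 * 6.4315
= 4.29

4.29


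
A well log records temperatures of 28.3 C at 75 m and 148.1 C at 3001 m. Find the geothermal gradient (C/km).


dT = 148.1 - 28.3 = 119.8 C
dz = 3001 - 75 = 2926 m
gradient = dT/dz * 1000 = 119.8/2926 * 1000 = 40.9433 C/km

40.9433


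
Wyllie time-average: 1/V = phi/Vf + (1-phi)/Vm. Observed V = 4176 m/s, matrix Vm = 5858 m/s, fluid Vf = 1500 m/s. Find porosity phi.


1/V - 1/Vm = 1/4176 - 1/5858 = 6.876e-05
1/Vf - 1/Vm = 1/1500 - 1/5858 = 0.00049596
phi = 6.876e-05 / 0.00049596 = 0.1386

0.1386


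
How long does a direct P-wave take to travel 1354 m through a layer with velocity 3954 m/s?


t = x / V
= 1354 / 3954
= 0.3424 s

0.3424


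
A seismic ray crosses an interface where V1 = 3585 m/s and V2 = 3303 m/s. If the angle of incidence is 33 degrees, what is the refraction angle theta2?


sin(theta1) = sin(33 deg) = 0.544639
sin(theta2) = V2/V1 * sin(theta1) = 3303/3585 * 0.544639 = 0.501797
theta2 = arcsin(0.501797) = 30.119 degrees

30.119


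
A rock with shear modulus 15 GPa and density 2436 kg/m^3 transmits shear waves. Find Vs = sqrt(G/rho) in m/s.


Convert G to Pa: G = 15e9 Pa
Compute G/rho = 15e9 / 2436 = 6157635.468
Vs = sqrt(6157635.468) = 2481.46 m/s

2481.46


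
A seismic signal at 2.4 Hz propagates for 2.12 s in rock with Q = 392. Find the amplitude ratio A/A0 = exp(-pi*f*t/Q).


pi*f*t/Q = pi*2.4*2.12/392 = 0.040777
A/A0 = exp(-0.040777) = 0.960044

0.960044


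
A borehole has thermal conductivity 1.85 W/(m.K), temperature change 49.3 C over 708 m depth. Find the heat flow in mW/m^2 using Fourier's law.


q = k * dT / dz * 1000
= 1.85 * 49.3 / 708 * 1000
= 0.128821 * 1000
= 128.8206 mW/m^2

128.8206


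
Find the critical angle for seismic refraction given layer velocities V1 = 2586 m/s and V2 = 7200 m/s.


V1/V2 = 2586/7200 = 0.359167
theta_c = arcsin(0.359167) = 21.049 degrees

21.049


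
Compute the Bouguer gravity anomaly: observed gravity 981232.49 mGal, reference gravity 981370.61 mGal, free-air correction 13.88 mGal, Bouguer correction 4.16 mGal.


BA = g_obs - g_ref + FAC - BC
= 981232.49 - 981370.61 + 13.88 - 4.16
= -128.4 mGal

-128.4


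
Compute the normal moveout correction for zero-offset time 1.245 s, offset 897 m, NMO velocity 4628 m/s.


x/Vnmo = 897/4628 = 0.19382
(x/Vnmo)^2 = 0.037566
t0^2 = 1.550025
sqrt(1.550025 + 0.037566) = 1.259997
dt = 1.259997 - 1.245 = 0.014997

0.014997


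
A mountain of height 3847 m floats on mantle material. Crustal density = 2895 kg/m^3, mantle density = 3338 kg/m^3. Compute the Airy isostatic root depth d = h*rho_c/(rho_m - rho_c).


rho_m - rho_c = 3338 - 2895 = 443
d = 3847 * 2895 / 443
= 11137065 / 443
= 25140.1 m

25140.1


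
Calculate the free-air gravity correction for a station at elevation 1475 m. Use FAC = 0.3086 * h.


FAC = 0.3086 * h
= 0.3086 * 1475
= 455.185 mGal

455.185


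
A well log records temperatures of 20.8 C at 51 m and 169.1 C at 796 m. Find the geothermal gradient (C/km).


dT = 169.1 - 20.8 = 148.3 C
dz = 796 - 51 = 745 m
gradient = dT/dz * 1000 = 148.3/745 * 1000 = 199.0604 C/km

199.0604


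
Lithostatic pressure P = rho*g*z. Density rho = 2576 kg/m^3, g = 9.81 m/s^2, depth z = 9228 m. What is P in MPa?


P = rho * g * z / 1e6
= 2576 * 9.81 * 9228 / 1e6
= 233196727.68 / 1e6
= 233.1967 MPa

233.1967


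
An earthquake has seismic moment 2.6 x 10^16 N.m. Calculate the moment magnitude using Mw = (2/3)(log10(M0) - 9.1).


log10(M0) = log10(2.6 x 10^16) = 16.415
Mw = 2/3 * (16.415 - 9.1)
= 2/3 * 7.315
= 4.88

4.88


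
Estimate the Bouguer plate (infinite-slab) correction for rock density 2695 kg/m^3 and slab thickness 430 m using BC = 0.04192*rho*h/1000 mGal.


BC = 0.04192 * rho * h / 1000
= 0.04192 * 2695 * 430 / 1000
= 48.579 mGal

48.579


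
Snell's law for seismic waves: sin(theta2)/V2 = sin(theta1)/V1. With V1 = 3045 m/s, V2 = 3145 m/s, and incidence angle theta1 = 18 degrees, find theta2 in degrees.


sin(theta1) = sin(18 deg) = 0.309017
sin(theta2) = V2/V1 * sin(theta1) = 3145/3045 * 0.309017 = 0.319165
theta2 = arcsin(0.319165) = 18.6125 degrees

18.6125


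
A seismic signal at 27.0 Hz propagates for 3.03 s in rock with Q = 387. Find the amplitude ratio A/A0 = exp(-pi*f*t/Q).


pi*f*t/Q = pi*27.0*3.03/387 = 0.664118
A/A0 = exp(-0.664118) = 0.514727

0.514727


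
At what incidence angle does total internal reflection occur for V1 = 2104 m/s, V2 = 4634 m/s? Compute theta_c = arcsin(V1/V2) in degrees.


V1/V2 = 2104/4634 = 0.454035
theta_c = arcsin(0.454035) = 27.0029 degrees

27.0029


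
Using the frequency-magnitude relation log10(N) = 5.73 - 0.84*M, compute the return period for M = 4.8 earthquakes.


log10(N) = 5.73 - 0.84*4.8 = 1.698
N = 10^1.698 = 49.888449
T = 1/N = 1/49.888449 = 0.02 years

0.02


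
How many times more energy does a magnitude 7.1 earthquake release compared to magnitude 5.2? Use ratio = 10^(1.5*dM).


M2 - M1 = 7.1 - 5.2 = 1.9
1.5 * 1.9 = 2.85
ratio = 10^2.85 = 707.95

707.95


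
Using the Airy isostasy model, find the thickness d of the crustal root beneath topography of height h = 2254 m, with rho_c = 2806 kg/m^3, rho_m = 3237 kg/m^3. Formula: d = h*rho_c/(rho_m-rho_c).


rho_m - rho_c = 3237 - 2806 = 431
d = 2254 * 2806 / 431
= 6324724 / 431
= 14674.53 m

14674.53


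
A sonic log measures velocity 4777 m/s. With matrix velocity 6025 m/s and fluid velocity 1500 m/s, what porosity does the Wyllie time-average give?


1/V - 1/Vm = 1/4777 - 1/6025 = 4.336e-05
1/Vf - 1/Vm = 1/1500 - 1/6025 = 0.00050069
phi = 4.336e-05 / 0.00050069 = 0.0866

0.0866


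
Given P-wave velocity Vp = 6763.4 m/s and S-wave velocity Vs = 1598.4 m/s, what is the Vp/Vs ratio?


Vp/Vs = 6763.4 / 1598.4
= 4.2314

4.2314


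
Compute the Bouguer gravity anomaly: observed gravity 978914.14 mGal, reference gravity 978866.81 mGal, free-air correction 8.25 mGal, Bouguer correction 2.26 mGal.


BA = g_obs - g_ref + FAC - BC
= 978914.14 - 978866.81 + 8.25 - 2.26
= 53.32 mGal

53.32


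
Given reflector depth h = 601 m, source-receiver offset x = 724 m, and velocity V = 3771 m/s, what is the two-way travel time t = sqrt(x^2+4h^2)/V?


x^2 + 4h^2 = 724^2 + 4*601^2 = 524176 + 1444804 = 1968980
sqrt(1968980) = 1403.2035
t = 1403.2035 / 3771 = 0.3721 s

0.3721


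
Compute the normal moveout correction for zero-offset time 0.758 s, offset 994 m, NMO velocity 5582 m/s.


x/Vnmo = 994/5582 = 0.178072
(x/Vnmo)^2 = 0.03171
t0^2 = 0.574564
sqrt(0.574564 + 0.03171) = 0.778636
dt = 0.778636 - 0.758 = 0.020636

0.020636


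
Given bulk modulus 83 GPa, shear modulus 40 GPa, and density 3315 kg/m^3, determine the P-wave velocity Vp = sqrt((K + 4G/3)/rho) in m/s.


First compute the effective modulus:
K + 4G/3 = 83e9 + 4*40e9/3 = 136333333333.33 Pa
Then divide by density:
136333333333.33 / 3315 = 41126194.0674 Pa/(kg/m^3)
Take the square root:
Vp = sqrt(41126194.0674) = 6412.97 m/s

6412.97


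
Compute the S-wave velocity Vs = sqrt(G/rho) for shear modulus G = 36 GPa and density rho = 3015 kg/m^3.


Convert G to Pa: G = 36e9 Pa
Compute G/rho = 36e9 / 3015 = 11940298.5075
Vs = sqrt(11940298.5075) = 3455.47 m/s

3455.47


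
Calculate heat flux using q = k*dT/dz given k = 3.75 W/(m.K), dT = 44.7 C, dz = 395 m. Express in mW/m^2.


q = k * dT / dz * 1000
= 3.75 * 44.7 / 395 * 1000
= 0.424367 * 1000
= 424.3671 mW/m^2

424.3671


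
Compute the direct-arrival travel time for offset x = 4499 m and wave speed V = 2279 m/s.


t = x / V
= 4499 / 2279
= 1.9741 s

1.9741


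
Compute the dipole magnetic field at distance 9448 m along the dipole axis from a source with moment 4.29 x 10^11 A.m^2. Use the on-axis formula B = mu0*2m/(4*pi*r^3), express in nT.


m = 4.29 x 10^11 = 429000000000 A.m^2
2m = 858000000000 A.m^2
r^3 = 9448^3 = 843372923392
B = (4pi*10^-7) * 858000000000 / (4*pi * 843372923392) * 1e9
= 1078194.598712 / 10598136721459.42 * 1e9
= 101.7344 nT

101.7344


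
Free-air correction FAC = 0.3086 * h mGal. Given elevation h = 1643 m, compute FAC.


FAC = 0.3086 * h
= 0.3086 * 1643
= 507.0298 mGal

507.0298


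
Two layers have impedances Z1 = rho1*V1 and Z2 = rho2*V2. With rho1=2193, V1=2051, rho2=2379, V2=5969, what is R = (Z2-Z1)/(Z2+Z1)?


Z1 = 2193 * 2051 = 4497843
Z2 = 2379 * 5969 = 14200251
R = (14200251 - 4497843) / (14200251 + 4497843) = 9702408 / 18698094 = 0.5189

0.5189


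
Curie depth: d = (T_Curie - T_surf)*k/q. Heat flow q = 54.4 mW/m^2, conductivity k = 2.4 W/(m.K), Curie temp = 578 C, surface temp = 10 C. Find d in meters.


T_Curie - T_surf = 578 - 10 = 568 C
Convert q to W/m^2: 54.4 mW/m^2 = 0.0544 W/m^2
d = 568 * 2.4 / 0.0544 = 25058.82 m

25058.82


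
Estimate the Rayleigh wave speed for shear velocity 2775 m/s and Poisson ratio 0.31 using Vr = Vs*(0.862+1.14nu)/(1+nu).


Numerator factor = 0.862 + 1.14*0.31 = 1.2154
Denominator = 1 + 0.31 = 1.31
Vr = 2775 * 1.2154 / 1.31 = 2574.61 m/s

2574.61


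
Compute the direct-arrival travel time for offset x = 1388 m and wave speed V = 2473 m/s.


t = x / V
= 1388 / 2473
= 0.5613 s

0.5613


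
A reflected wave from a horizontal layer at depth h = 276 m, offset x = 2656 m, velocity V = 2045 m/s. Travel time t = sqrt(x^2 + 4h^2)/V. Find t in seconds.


x^2 + 4h^2 = 2656^2 + 4*276^2 = 7054336 + 304704 = 7359040
sqrt(7359040) = 2712.7551
t = 2712.7551 / 2045 = 1.3265 s

1.3265


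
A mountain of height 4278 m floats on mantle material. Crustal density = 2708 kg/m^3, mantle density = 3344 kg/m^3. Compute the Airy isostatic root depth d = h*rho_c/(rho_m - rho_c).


rho_m - rho_c = 3344 - 2708 = 636
d = 4278 * 2708 / 636
= 11584824 / 636
= 18215.13 m

18215.13


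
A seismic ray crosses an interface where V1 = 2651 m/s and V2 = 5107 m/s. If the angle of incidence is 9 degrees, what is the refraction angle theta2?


sin(theta1) = sin(9 deg) = 0.156434
sin(theta2) = V2/V1 * sin(theta1) = 5107/2651 * 0.156434 = 0.301362
theta2 = arcsin(0.301362) = 17.5394 degrees

17.5394


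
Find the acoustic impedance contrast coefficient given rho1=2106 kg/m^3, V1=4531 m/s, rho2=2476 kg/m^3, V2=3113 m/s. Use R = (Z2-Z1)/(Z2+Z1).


Z1 = 2106 * 4531 = 9542286
Z2 = 2476 * 3113 = 7707788
R = (7707788 - 9542286) / (7707788 + 9542286) = -1834498 / 17250074 = -0.1063

-0.1063


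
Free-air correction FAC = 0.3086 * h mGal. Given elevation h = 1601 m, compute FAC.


FAC = 0.3086 * h
= 0.3086 * 1601
= 494.0686 mGal

494.0686


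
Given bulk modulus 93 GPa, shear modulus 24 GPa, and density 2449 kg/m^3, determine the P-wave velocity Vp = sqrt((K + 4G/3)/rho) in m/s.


First compute the effective modulus:
K + 4G/3 = 93e9 + 4*24e9/3 = 125000000000.0 Pa
Then divide by density:
125000000000.0 / 2449 = 51041241.323 Pa/(kg/m^3)
Take the square root:
Vp = sqrt(51041241.323) = 7144.32 m/s

7144.32


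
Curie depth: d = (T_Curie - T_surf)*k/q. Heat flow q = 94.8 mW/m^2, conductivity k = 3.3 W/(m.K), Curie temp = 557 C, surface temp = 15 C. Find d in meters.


T_Curie - T_surf = 557 - 15 = 542 C
Convert q to W/m^2: 94.8 mW/m^2 = 0.0948 W/m^2
d = 542 * 3.3 / 0.0948 = 18867.09 m

18867.09


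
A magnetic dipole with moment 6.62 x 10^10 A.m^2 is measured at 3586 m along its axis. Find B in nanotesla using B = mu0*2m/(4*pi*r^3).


m = 6.62 x 10^10 = 66200000000 A.m^2
2m = 132400000000 A.m^2
r^3 = 3586^3 = 46113794056
B = (4pi*10^-7) * 132400000000 / (4*pi * 46113794056) * 1e9
= 166378.746934 / 579483026541.93 * 1e9
= 287.1158 nT

287.1158


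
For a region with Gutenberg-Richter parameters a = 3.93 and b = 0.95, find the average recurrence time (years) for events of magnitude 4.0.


log10(N) = 3.93 - 0.95*4.0 = 0.13
N = 10^0.13 = 1.348963
T = 1/N = 1/1.348963 = 0.7413 years

0.7413


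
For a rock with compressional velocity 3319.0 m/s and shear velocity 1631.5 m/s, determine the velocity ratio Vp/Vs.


Vp/Vs = 3319.0 / 1631.5
= 2.0343

2.0343


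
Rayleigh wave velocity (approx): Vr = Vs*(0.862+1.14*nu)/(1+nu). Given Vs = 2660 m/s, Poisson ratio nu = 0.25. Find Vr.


Numerator factor = 0.862 + 1.14*0.25 = 1.147
Denominator = 1 + 0.25 = 1.25
Vr = 2660 * 1.147 / 1.25 = 2440.82 m/s

2440.82


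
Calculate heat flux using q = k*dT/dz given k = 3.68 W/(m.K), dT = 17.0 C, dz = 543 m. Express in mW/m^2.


q = k * dT / dz * 1000
= 3.68 * 17.0 / 543 * 1000
= 0.115212 * 1000
= 115.2118 mW/m^2

115.2118


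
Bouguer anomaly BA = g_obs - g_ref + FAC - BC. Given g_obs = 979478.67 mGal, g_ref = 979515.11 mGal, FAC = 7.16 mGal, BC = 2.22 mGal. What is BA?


BA = g_obs - g_ref + FAC - BC
= 979478.67 - 979515.11 + 7.16 - 2.22
= -31.5 mGal

-31.5


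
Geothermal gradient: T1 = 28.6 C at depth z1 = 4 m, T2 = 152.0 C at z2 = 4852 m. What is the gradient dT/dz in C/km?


dT = 152.0 - 28.6 = 123.4 C
dz = 4852 - 4 = 4848 m
gradient = dT/dz * 1000 = 123.4/4848 * 1000 = 25.4538 C/km

25.4538


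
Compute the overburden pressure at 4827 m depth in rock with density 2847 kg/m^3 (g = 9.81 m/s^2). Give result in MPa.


P = rho * g * z / 1e6
= 2847 * 9.81 * 4827 / 1e6
= 134813620.89 / 1e6
= 134.8136 MPa

134.8136


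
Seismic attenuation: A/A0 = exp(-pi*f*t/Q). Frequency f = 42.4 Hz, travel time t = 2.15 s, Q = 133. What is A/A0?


pi*f*t/Q = pi*42.4*2.15/133 = 2.15329
A/A0 = exp(-2.15329) = 0.116102

0.116102


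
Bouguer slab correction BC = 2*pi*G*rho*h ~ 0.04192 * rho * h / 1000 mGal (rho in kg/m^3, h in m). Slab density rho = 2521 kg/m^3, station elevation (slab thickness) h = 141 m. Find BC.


BC = 0.04192 * rho * h / 1000
= 0.04192 * 2521 * 141 / 1000
= 14.9009 mGal

14.9009


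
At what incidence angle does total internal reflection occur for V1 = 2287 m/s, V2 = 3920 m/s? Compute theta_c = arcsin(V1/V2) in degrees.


V1/V2 = 2287/3920 = 0.583418
theta_c = arcsin(0.583418) = 35.6913 degrees

35.6913


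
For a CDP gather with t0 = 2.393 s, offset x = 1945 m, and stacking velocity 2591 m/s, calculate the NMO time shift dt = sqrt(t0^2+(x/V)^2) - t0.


x/Vnmo = 1945/2591 = 0.750675
(x/Vnmo)^2 = 0.563514
t0^2 = 5.726449
sqrt(5.726449 + 0.563514) = 2.50798
dt = 2.50798 - 2.393 = 0.11498

0.11498


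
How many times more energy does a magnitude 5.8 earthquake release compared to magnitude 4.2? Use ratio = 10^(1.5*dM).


M2 - M1 = 5.8 - 4.2 = 1.6
1.5 * 1.6 = 2.4
ratio = 10^2.4 = 251.19

251.19


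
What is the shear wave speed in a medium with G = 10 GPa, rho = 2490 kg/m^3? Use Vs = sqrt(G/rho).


Convert G to Pa: G = 10e9 Pa
Compute G/rho = 10e9 / 2490 = 4016064.257
Vs = sqrt(4016064.257) = 2004.01 m/s

2004.01


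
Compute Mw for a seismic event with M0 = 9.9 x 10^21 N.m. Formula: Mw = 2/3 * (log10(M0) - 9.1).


log10(M0) = log10(9.9 x 10^21) = 21.9956
Mw = 2/3 * (21.9956 - 9.1)
= 2/3 * 12.8956
= 8.6

8.6


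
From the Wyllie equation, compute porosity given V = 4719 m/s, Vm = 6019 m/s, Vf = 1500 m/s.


1/V - 1/Vm = 1/4719 - 1/6019 = 4.577e-05
1/Vf - 1/Vm = 1/1500 - 1/6019 = 0.00050053
phi = 4.577e-05 / 0.00050053 = 0.0914

0.0914


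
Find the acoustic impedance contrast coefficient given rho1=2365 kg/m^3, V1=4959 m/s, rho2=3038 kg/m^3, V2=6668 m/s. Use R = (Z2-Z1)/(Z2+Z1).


Z1 = 2365 * 4959 = 11728035
Z2 = 3038 * 6668 = 20257384
R = (20257384 - 11728035) / (20257384 + 11728035) = 8529349 / 31985419 = 0.2667

0.2667


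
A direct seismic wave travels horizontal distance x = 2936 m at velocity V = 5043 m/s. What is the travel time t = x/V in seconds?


t = x / V
= 2936 / 5043
= 0.5822 s

0.5822


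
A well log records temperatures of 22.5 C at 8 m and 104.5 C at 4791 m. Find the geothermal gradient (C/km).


dT = 104.5 - 22.5 = 82.0 C
dz = 4791 - 8 = 4783 m
gradient = dT/dz * 1000 = 82.0/4783 * 1000 = 17.1441 C/km

17.1441


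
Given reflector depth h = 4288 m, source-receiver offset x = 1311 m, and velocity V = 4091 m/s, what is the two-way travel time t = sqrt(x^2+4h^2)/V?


x^2 + 4h^2 = 1311^2 + 4*4288^2 = 1718721 + 73547776 = 75266497
sqrt(75266497) = 8675.6266
t = 8675.6266 / 4091 = 2.1207 s

2.1207


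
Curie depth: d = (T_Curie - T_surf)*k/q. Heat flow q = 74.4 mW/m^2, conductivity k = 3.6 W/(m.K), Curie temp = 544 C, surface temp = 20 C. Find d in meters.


T_Curie - T_surf = 544 - 20 = 524 C
Convert q to W/m^2: 74.4 mW/m^2 = 0.0744 W/m^2
d = 524 * 3.6 / 0.0744 = 25354.84 m

25354.84


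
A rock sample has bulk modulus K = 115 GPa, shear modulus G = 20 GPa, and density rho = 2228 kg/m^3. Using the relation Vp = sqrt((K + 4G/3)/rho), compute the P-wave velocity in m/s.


First compute the effective modulus:
K + 4G/3 = 115e9 + 4*20e9/3 = 141666666666.67 Pa
Then divide by density:
141666666666.67 / 2228 = 63584679.8324 Pa/(kg/m^3)
Take the square root:
Vp = sqrt(63584679.8324) = 7974.0 m/s

7974.0


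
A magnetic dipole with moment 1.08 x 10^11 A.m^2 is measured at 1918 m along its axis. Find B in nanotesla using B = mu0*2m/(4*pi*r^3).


m = 1.08 x 10^11 = 108000000000 A.m^2
2m = 216000000000 A.m^2
r^3 = 1918^3 = 7055792632
B = (4pi*10^-7) * 216000000000 / (4*pi * 7055792632) * 1e9
= 271433.60527 / 88665705191.78 * 1e9
= 3061.3145 nT

3061.3145


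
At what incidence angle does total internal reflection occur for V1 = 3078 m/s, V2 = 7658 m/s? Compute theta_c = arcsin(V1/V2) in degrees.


V1/V2 = 3078/7658 = 0.401933
theta_c = arcsin(0.401933) = 23.6991 degrees

23.6991


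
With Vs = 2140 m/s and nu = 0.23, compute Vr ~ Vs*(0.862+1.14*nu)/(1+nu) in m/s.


Numerator factor = 0.862 + 1.14*0.23 = 1.1242
Denominator = 1 + 0.23 = 1.23
Vr = 2140 * 1.1242 / 1.23 = 1955.93 m/s

1955.93


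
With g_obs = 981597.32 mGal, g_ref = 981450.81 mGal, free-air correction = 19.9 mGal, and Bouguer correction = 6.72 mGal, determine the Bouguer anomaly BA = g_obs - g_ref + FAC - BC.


BA = g_obs - g_ref + FAC - BC
= 981597.32 - 981450.81 + 19.9 - 6.72
= 159.69 mGal

159.69


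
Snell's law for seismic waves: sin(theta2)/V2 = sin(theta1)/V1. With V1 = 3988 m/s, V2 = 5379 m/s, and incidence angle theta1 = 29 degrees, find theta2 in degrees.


sin(theta1) = sin(29 deg) = 0.48481
sin(theta2) = V2/V1 * sin(theta1) = 5379/3988 * 0.48481 = 0.653909
theta2 = arcsin(0.653909) = 40.837 degrees

40.837


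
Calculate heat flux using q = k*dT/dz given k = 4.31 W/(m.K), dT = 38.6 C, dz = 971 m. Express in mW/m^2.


q = k * dT / dz * 1000
= 4.31 * 38.6 / 971 * 1000
= 0.171335 * 1000
= 171.3347 mW/m^2

171.3347


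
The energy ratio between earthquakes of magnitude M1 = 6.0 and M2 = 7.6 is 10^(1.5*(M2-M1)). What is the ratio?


M2 - M1 = 7.6 - 6.0 = 1.6
1.5 * 1.6 = 2.4
ratio = 10^2.4 = 251.19

251.19


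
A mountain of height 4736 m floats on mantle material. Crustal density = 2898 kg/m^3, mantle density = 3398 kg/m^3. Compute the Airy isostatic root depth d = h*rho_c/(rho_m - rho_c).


rho_m - rho_c = 3398 - 2898 = 500
d = 4736 * 2898 / 500
= 13724928 / 500
= 27449.86 m

27449.86


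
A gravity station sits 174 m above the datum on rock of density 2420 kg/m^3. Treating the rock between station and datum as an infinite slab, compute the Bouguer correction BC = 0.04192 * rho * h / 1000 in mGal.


BC = 0.04192 * rho * h / 1000
= 0.04192 * 2420 * 174 / 1000
= 17.6517 mGal

17.6517


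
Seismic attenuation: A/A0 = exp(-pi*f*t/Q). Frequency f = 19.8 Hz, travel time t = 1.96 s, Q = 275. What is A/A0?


pi*f*t/Q = pi*19.8*1.96/275 = 0.443342
A/A0 = exp(-0.443342) = 0.641888

0.641888


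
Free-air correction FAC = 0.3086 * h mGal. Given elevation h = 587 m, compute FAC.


FAC = 0.3086 * h
= 0.3086 * 587
= 181.1482 mGal

181.1482


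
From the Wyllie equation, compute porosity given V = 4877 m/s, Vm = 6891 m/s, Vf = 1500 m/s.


1/V - 1/Vm = 1/4877 - 1/6891 = 5.993e-05
1/Vf - 1/Vm = 1/1500 - 1/6891 = 0.00052155
phi = 5.993e-05 / 0.00052155 = 0.1149

0.1149


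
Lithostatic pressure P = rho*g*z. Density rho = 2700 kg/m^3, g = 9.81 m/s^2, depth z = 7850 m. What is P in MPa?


P = rho * g * z / 1e6
= 2700 * 9.81 * 7850 / 1e6
= 207922950.0 / 1e6
= 207.9229 MPa

207.9229


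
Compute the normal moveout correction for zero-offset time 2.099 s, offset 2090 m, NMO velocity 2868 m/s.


x/Vnmo = 2090/2868 = 0.728731
(x/Vnmo)^2 = 0.531049
t0^2 = 4.405801
sqrt(4.405801 + 0.531049) = 2.221902
dt = 2.221902 - 2.099 = 0.122902

0.122902


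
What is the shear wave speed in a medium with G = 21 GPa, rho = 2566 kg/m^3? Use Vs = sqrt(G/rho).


Convert G to Pa: G = 21e9 Pa
Compute G/rho = 21e9 / 2566 = 8183943.8815
Vs = sqrt(8183943.8815) = 2860.76 m/s

2860.76


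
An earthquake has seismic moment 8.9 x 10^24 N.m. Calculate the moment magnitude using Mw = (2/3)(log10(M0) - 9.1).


log10(M0) = log10(8.9 x 10^24) = 24.9494
Mw = 2/3 * (24.9494 - 9.1)
= 2/3 * 15.8494
= 10.57

10.57


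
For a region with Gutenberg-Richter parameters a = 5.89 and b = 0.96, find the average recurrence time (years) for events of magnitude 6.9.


log10(N) = 5.89 - 0.96*6.9 = -0.734
N = 10^-0.734 = 0.184502
T = 1/N = 1/0.184502 = 5.42 years

5.42


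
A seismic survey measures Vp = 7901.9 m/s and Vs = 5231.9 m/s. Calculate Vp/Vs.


Vp/Vs = 7901.9 / 5231.9
= 1.5103

1.5103


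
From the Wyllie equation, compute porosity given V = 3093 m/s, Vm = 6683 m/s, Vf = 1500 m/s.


1/V - 1/Vm = 1/3093 - 1/6683 = 0.00017368
1/Vf - 1/Vm = 1/1500 - 1/6683 = 0.00051703
phi = 0.00017368 / 0.00051703 = 0.3359

0.3359


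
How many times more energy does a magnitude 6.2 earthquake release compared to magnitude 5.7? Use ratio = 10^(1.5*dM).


M2 - M1 = 6.2 - 5.7 = 0.5
1.5 * 0.5 = 0.75
ratio = 10^0.75 = 5.62

5.62


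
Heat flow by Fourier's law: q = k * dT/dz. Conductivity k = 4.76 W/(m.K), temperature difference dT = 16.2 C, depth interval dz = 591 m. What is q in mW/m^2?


q = k * dT / dz * 1000
= 4.76 * 16.2 / 591 * 1000
= 0.130477 * 1000
= 130.4772 mW/m^2

130.4772


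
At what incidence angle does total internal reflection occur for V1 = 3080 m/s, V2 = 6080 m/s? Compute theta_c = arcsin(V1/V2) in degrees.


V1/V2 = 3080/6080 = 0.506579
theta_c = arcsin(0.506579) = 30.4362 degrees

30.4362


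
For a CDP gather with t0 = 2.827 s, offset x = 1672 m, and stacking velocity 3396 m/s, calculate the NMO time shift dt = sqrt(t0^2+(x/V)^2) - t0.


x/Vnmo = 1672/3396 = 0.492344
(x/Vnmo)^2 = 0.242403
t0^2 = 7.991929
sqrt(7.991929 + 0.242403) = 2.869552
dt = 2.869552 - 2.827 = 0.042552

0.042552


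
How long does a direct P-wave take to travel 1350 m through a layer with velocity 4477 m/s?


t = x / V
= 1350 / 4477
= 0.3015 s

0.3015


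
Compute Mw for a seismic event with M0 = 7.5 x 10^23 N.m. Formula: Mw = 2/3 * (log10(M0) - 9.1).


log10(M0) = log10(7.5 x 10^23) = 23.8751
Mw = 2/3 * (23.8751 - 9.1)
= 2/3 * 14.7751
= 9.85

9.85


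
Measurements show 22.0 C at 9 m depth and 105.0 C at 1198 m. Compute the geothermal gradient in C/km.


dT = 105.0 - 22.0 = 83.0 C
dz = 1198 - 9 = 1189 m
gradient = dT/dz * 1000 = 83.0/1189 * 1000 = 69.8066 C/km

69.8066


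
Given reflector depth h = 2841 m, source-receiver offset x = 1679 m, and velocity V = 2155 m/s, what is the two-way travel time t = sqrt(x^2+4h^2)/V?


x^2 + 4h^2 = 1679^2 + 4*2841^2 = 2819041 + 32285124 = 35104165
sqrt(35104165) = 5924.8768
t = 5924.8768 / 2155 = 2.7494 s

2.7494


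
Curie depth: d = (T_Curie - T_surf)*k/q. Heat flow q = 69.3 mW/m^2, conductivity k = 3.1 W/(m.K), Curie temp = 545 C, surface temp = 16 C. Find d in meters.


T_Curie - T_surf = 545 - 16 = 529 C
Convert q to W/m^2: 69.3 mW/m^2 = 0.0693 W/m^2
d = 529 * 3.1 / 0.0693 = 23663.78 m

23663.78


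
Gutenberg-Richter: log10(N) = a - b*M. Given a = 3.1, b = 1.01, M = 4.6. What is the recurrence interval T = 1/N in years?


log10(N) = 3.1 - 1.01*4.6 = -1.546
N = 10^-1.546 = 0.028445
T = 1/N = 1/0.028445 = 35.156 years

35.156


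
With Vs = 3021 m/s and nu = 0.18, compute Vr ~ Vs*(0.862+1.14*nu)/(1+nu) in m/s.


Numerator factor = 0.862 + 1.14*0.18 = 1.0672
Denominator = 1 + 0.18 = 1.18
Vr = 3021 * 1.0672 / 1.18 = 2732.21 m/s

2732.21


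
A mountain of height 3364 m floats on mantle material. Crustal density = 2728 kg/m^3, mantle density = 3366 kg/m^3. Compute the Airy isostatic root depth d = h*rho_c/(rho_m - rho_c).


rho_m - rho_c = 3366 - 2728 = 638
d = 3364 * 2728 / 638
= 9176992 / 638
= 14384.0 m

14384.0


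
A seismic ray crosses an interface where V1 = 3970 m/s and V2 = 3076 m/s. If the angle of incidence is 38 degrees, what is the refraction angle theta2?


sin(theta1) = sin(38 deg) = 0.615661
sin(theta2) = V2/V1 * sin(theta1) = 3076/3970 * 0.615661 = 0.477021
theta2 = arcsin(0.477021) = 28.491 degrees

28.491


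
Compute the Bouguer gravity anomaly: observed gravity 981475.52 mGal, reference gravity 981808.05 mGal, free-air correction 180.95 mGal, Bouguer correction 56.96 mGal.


BA = g_obs - g_ref + FAC - BC
= 981475.52 - 981808.05 + 180.95 - 56.96
= -208.54 mGal

-208.54


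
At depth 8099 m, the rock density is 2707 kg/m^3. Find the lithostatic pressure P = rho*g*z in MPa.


P = rho * g * z / 1e6
= 2707 * 9.81 * 8099 / 1e6
= 215074371.33 / 1e6
= 215.0744 MPa

215.0744


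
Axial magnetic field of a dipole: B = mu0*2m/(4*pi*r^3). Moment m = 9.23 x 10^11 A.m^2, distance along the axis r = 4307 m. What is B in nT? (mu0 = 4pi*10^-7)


m = 9.23 x 10^11 = 923000000000 A.m^2
2m = 1846000000000 A.m^2
r^3 = 4307^3 = 79895922443
B = (4pi*10^-7) * 1846000000000 / (4*pi * 79895922443) * 1e9
= 2319752.015411 / 1004001771994.83 * 1e9
= 2310.5059 nT

2310.5059


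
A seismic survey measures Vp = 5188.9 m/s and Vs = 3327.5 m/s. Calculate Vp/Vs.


Vp/Vs = 5188.9 / 3327.5
= 1.5594

1.5594


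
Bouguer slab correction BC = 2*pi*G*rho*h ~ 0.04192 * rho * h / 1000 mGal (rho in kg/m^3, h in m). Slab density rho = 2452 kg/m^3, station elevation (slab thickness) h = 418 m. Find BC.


BC = 0.04192 * rho * h / 1000
= 0.04192 * 2452 * 418 / 1000
= 42.9653 mGal

42.9653


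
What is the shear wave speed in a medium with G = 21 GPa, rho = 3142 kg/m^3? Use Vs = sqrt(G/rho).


Convert G to Pa: G = 21e9 Pa
Compute G/rho = 21e9 / 3142 = 6683640.993
Vs = sqrt(6683640.993) = 2585.27 m/s

2585.27


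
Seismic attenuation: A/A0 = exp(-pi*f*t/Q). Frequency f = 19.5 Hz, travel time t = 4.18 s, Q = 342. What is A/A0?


pi*f*t/Q = pi*19.5*4.18/342 = 0.748746
A/A0 = exp(-0.748746) = 0.472959

0.472959


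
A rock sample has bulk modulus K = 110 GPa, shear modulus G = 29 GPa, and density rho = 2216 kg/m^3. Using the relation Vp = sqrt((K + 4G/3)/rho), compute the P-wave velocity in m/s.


First compute the effective modulus:
K + 4G/3 = 110e9 + 4*29e9/3 = 148666666666.67 Pa
Then divide by density:
148666666666.67 / 2216 = 67087845.9687 Pa/(kg/m^3)
Take the square root:
Vp = sqrt(67087845.9687) = 8190.72 m/s

8190.72


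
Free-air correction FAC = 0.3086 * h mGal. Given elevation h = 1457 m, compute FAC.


FAC = 0.3086 * h
= 0.3086 * 1457
= 449.6302 mGal

449.6302


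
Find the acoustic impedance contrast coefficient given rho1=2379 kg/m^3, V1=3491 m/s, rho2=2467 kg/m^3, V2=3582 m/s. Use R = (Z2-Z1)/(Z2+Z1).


Z1 = 2379 * 3491 = 8305089
Z2 = 2467 * 3582 = 8836794
R = (8836794 - 8305089) / (8836794 + 8305089) = 531705 / 17141883 = 0.031

0.031


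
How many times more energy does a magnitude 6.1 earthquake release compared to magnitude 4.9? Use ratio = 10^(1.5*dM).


M2 - M1 = 6.1 - 4.9 = 1.2
1.5 * 1.2 = 1.8
ratio = 10^1.8 = 63.1

63.1


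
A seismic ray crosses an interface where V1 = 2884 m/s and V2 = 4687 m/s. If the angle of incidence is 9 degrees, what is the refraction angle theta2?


sin(theta1) = sin(9 deg) = 0.156434
sin(theta2) = V2/V1 * sin(theta1) = 4687/2884 * 0.156434 = 0.254233
theta2 = arcsin(0.254233) = 14.7281 degrees

14.7281


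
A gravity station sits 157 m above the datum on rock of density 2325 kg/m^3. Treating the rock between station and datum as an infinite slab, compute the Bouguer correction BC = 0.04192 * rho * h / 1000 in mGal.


BC = 0.04192 * rho * h / 1000
= 0.04192 * 2325 * 157 / 1000
= 15.3018 mGal

15.3018


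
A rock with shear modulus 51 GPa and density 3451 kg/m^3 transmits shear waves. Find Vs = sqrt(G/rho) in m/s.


Convert G to Pa: G = 51e9 Pa
Compute G/rho = 51e9 / 3451 = 14778325.1232
Vs = sqrt(14778325.1232) = 3844.26 m/s

3844.26


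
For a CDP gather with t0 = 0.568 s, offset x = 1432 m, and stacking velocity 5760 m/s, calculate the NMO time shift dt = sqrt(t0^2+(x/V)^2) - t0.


x/Vnmo = 1432/5760 = 0.248611
(x/Vnmo)^2 = 0.061807
t0^2 = 0.322624
sqrt(0.322624 + 0.061807) = 0.620025
dt = 0.620025 - 0.568 = 0.052025

0.052025


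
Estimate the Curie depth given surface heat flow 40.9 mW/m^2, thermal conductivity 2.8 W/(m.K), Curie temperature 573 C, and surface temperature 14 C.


T_Curie - T_surf = 573 - 14 = 559 C
Convert q to W/m^2: 40.9 mW/m^2 = 0.0409 W/m^2
d = 559 * 2.8 / 0.0409 = 38268.95 m

38268.95


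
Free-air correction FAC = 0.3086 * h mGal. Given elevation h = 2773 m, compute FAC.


FAC = 0.3086 * h
= 0.3086 * 2773
= 855.7478 mGal

855.7478


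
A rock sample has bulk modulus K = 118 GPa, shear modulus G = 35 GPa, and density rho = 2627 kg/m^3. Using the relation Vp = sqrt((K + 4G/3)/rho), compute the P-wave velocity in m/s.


First compute the effective modulus:
K + 4G/3 = 118e9 + 4*35e9/3 = 164666666666.67 Pa
Then divide by density:
164666666666.67 / 2627 = 62682400.7106 Pa/(kg/m^3)
Take the square root:
Vp = sqrt(62682400.7106) = 7917.22 m/s

7917.22


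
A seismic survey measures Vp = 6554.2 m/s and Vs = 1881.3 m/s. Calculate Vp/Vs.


Vp/Vs = 6554.2 / 1881.3
= 3.4839

3.4839


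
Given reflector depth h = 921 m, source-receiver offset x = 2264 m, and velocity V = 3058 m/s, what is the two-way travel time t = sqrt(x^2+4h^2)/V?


x^2 + 4h^2 = 2264^2 + 4*921^2 = 5125696 + 3392964 = 8518660
sqrt(8518660) = 2918.6744
t = 2918.6744 / 3058 = 0.9544 s

0.9544


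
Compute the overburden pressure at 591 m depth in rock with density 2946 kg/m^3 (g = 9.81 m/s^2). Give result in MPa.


P = rho * g * z / 1e6
= 2946 * 9.81 * 591 / 1e6
= 17080053.66 / 1e6
= 17.0801 MPa

17.0801


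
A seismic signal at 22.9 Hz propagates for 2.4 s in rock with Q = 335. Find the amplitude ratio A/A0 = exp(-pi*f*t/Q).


pi*f*t/Q = pi*22.9*2.4/335 = 0.515409
A/A0 = exp(-0.515409) = 0.597256

0.597256


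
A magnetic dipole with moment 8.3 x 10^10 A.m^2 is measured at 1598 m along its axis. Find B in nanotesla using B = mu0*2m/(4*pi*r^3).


m = 8.3 x 10^10 = 83000000000 A.m^2
2m = 166000000000 A.m^2
r^3 = 1598^3 = 4080659192
B = (4pi*10^-7) * 166000000000 / (4*pi * 4080659192) * 1e9
= 208601.752198 / 51279075757.56 * 1e9
= 4067.9702 nT

4067.9702


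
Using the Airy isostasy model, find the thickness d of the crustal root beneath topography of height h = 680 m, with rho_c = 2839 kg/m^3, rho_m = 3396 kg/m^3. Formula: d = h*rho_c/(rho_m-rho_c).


rho_m - rho_c = 3396 - 2839 = 557
d = 680 * 2839 / 557
= 1930520 / 557
= 3465.92 m

3465.92


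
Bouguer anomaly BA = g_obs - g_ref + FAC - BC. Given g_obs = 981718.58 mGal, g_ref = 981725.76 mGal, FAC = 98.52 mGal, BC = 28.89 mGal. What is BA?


BA = g_obs - g_ref + FAC - BC
= 981718.58 - 981725.76 + 98.52 - 28.89
= 62.45 mGal

62.45


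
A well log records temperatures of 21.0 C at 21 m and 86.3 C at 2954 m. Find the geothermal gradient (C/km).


dT = 86.3 - 21.0 = 65.3 C
dz = 2954 - 21 = 2933 m
gradient = dT/dz * 1000 = 65.3/2933 * 1000 = 22.2639 C/km

22.2639


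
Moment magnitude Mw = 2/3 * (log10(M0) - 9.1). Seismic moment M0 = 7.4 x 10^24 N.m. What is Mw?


log10(M0) = log10(7.4 x 10^24) = 24.8692
Mw = 2/3 * (24.8692 - 9.1)
= 2/3 * 15.7692
= 10.51

10.51


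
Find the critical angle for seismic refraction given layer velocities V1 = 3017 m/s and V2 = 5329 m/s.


V1/V2 = 3017/5329 = 0.566147
theta_c = arcsin(0.566147) = 34.482 degrees

34.482


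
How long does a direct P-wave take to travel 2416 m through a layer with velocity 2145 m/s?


t = x / V
= 2416 / 2145
= 1.1263 s

1.1263


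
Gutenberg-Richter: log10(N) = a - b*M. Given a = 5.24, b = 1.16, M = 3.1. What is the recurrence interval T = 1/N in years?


log10(N) = 5.24 - 1.16*3.1 = 1.644
N = 10^1.644 = 44.055486
T = 1/N = 1/44.055486 = 0.0227 years

0.0227


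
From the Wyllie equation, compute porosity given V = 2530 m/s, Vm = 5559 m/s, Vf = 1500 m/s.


1/V - 1/Vm = 1/2530 - 1/5559 = 0.00021537
1/Vf - 1/Vm = 1/1500 - 1/5559 = 0.00048678
phi = 0.00021537 / 0.00048678 = 0.4424

0.4424


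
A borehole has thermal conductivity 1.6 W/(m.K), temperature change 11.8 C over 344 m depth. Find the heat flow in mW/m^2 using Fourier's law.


q = k * dT / dz * 1000
= 1.6 * 11.8 / 344 * 1000
= 0.054884 * 1000
= 54.8837 mW/m^2

54.8837


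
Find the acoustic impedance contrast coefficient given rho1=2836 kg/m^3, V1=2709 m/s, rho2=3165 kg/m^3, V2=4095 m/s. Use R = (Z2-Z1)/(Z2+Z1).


Z1 = 2836 * 2709 = 7682724
Z2 = 3165 * 4095 = 12960675
R = (12960675 - 7682724) / (12960675 + 7682724) = 5277951 / 20643399 = 0.2557

0.2557


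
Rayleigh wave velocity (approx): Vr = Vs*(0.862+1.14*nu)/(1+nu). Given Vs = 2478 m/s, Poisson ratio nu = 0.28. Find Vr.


Numerator factor = 0.862 + 1.14*0.28 = 1.1812
Denominator = 1 + 0.28 = 1.28
Vr = 2478 * 1.1812 / 1.28 = 2286.73 m/s

2286.73


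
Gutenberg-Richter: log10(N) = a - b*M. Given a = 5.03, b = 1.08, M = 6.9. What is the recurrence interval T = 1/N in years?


log10(N) = 5.03 - 1.08*6.9 = -2.422
N = 10^-2.422 = 0.003784
T = 1/N = 1/0.003784 = 264.2409 years

264.2409


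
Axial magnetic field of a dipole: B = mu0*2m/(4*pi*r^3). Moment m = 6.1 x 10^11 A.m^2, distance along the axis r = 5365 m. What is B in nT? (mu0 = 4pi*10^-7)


m = 6.1 x 10^11 = 610000000000 A.m^2
2m = 1220000000000 A.m^2
r^3 = 5365^3 = 154422002125
B = (4pi*10^-7) * 1220000000000 / (4*pi * 154422002125) * 1e9
= 1533097.214952 / 1940524109714.11 * 1e9
= 790.0429 nT

790.0429
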